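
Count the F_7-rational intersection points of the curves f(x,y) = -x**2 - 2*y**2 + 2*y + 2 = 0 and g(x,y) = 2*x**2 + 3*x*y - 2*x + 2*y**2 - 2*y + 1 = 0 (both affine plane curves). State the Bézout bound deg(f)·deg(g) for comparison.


Common zeros: {(2, 3), (5, 3)}; count = 2; Bézout bound = 4.

deg(f) = 2, deg(g) = 2, so Bézout bound = 4.
Scan x ∈ F_7. For each x, list the y ∈ F_7 with f(x, y) ≡ 0 and those with g(x, y) ≡ 0 (mod 7); the common zeros in that column are the intersection.
  x = 0: f ≡ 0 at y ∈ ∅; g ≡ 0 at y ∈ ∅; common: ∅.
  x = 1: f ≡ 0 at y ∈ ∅; g ≡ 0 at y ∈ {5}; common: ∅.
  x = 2: f ≡ 0 at y ∈ {3, 5}; g ≡ 0 at y ∈ {2, 3}; common: {3}.
  x = 3: f ≡ 0 at y ∈ {0, 1}; g ≡ 0 at y ∈ {2, 5}; common: ∅.
  x = 4: f ≡ 0 at y ∈ {0, 1}; g ≡ 0 at y ∈ ∅; common: ∅.
  x = 5: f ≡ 0 at y ∈ {3, 5}; g ≡ 0 at y ∈ {1, 3}; common: {3}.
  x = 6: f ≡ 0 at y ∈ ∅; g ≡ 0 at y ∈ ∅; common: ∅.
Collecting: common zeros = {(2, 3), (5, 3)}, so the count is 2.
Comparison with the Bézout bound: 2 ≤ 4 = deg(f)·deg(g), as expected for curves with no common component (the affine F_7-count falls short of the bound because intersections may lie at infinity, over extension fields, or carry multiplicity).


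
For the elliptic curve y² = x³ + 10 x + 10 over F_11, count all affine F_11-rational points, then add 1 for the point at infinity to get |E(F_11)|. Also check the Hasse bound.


Affine points = {(2, 4), (2, 7), (3, 1), (3, 10), (4, 2), (4, 9), (5, 3), (5, 8), (6, 0), (7, 4), (7, 7), (9, 2), (9, 9)}; affine count = 13; |E(F_11)| = 14.

Discriminant check: Δ ∝ 4a³ + 27b² = 4·10³ + 27·10² = 4·1000 + 27·100 ≡ 1 (mod 11). Nonzero ⇒ E is nonsingular.
For each x ∈ F_11, compute rhs = x³ + 10·x + 10 mod 11, then count y ∈ F_11 with y² ≡ rhs.
  x = 0: rhs = 10, matching y values: none (0 points).
  x = 1: rhs = 10, matching y values: none (0 points).
  x = 2: rhs = 5, matching y values: 4, 7 (2 points).
  x = 3: rhs = 1, matching y values: 1, 10 (2 points).
  x = 4: rhs = 4, matching y values: 2, 9 (2 points).
  x = 5: rhs = 9, matching y values: 3, 8 (2 points).
  x = 6: rhs = 0, matching y values: 0 (1 points).
  x = 7: rhs = 5, matching y values: 4, 7 (2 points).
  x = 8: rhs = 8, matching y values: none (0 points).
  x = 9: rhs = 4, matching y values: 2, 9 (2 points).
  x = 10: rhs = 10, matching y values: none (0 points).
Total affine count: 13.
Full point count |E(F_11)| = 13 + 1 = 14.
Hasse bound: |14 − (11+1)| = |2| = 2 ≤ 2√11 ≈ 6.6332 ✓.


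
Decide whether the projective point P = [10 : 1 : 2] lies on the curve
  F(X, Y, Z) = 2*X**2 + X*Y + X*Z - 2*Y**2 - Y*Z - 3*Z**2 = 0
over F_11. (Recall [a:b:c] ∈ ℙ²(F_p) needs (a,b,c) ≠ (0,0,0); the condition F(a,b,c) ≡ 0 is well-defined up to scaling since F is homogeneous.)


F(10,1,2) ≡ 5 (mod 11); P is NOT on the curve.

Evaluate F(10, 1, 2) term-by-term (mod 11).
  2*X**2 ↦ 2·100·1·1 = 200
  X*Y ↦ 1·10·1·1 = 10
  X*Z ↦ 1·10·1·2 = 20
  -2*Y**2 ↦ -2·1·1·1 = -2
  -Y*Z ↦ -1·1·1·2 = -2
  -3*Z**2 ↦ -3·1·1·4 = -12
Sum: F(10, 1, 2) = (200) + (10) + (20) + (-2) + (-2) + (-12) = 214.
Reducing mod 11: 214 ≡ 5 (mod 11).
Since F(a, b, c) ≡ 5 ≠ 0 (mod 11), P does NOT lie on the curve.


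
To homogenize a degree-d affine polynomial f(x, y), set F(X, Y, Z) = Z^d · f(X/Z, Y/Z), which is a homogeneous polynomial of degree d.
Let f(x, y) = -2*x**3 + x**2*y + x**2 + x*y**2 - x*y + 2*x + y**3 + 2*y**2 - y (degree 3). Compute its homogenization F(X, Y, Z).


F(X, Y, Z) = -2*X**3 + X**2*Y + X**2*Z + X*Y**2 - X*Y*Z + 2*X*Z**2 + Y**3 + 2*Y**2*Z - Y*Z**2

deg(f) = 3.
Substitute x = X/Z, y = Y/Z into f, then multiply by Z^3.
  monomial -2·x^3·y^0 ↦ -2·X^3·Y^0·Z^0.
  monomial 1·x^2·y^1 ↦ 1·X^2·Y^1·Z^0.
  monomial 1·x^2·y^0 ↦ 1·X^2·Y^0·Z^1.
  monomial 1·x^1·y^2 ↦ 1·X^1·Y^2·Z^0.
  monomial -1·x^1·y^1 ↦ -1·X^1·Y^1·Z^1.
  monomial 2·x^1·y^0 ↦ 2·X^1·Y^0·Z^2.
  monomial 1·x^0·y^3 ↦ 1·X^0·Y^3·Z^0.
  monomial 2·x^0·y^2 ↦ 2·X^0·Y^2·Z^1.
  monomial -1·x^0·y^1 ↦ -1·X^0·Y^1·Z^2.
Collecting: F(X, Y, Z) = -2*X**3 + X**2*Y + X**2*Z + X*Y**2 - X*Y*Z + 2*X*Z**2 + Y**3 + 2*Y**2*Z - Y*Z**2.


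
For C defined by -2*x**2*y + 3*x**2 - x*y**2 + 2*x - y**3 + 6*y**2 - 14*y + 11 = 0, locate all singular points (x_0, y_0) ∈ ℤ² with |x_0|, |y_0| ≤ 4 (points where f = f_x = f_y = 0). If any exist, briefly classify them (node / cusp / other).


Singular points: {(-1, 2)}; classification: node.

Compute partial derivatives:
  f_x = -4*x*y + 6*x - y**2 + 2.
  f_y = -2*x**2 - 2*x*y - 3*y**2 + 12*y - 14.
Scan x_0 ∈ {−4, ..., 4}. For each x_0, f_y(x_0, y) is a polynomial in y; find its integer roots y ∈ {−4, ..., 4}, then test f_x and f at those candidates.
  x = -4: f_y(-4, y) = -3*y**2 + 20*y - 46; no integer root y with |y| ≤ 4.
  x = -3: f_y(-3, y) = -3*y**2 + 18*y - 32; no integer root y with |y| ≤ 4.
  x = -2: f_y(-2, y) = -3*y**2 + 16*y - 22; no integer root y with |y| ≤ 4.
  x = -1: f_y(-1, y) = -3*y**2 + 14*y - 16; vanishes at y ∈ {2}. (-1, 2): f_x = 0, f = 0 — SINGULAR.
  x = 0: f_y(0, y) = -3*y**2 + 12*y - 14; no integer root y with |y| ≤ 4.
  x = 1: f_y(1, y) = -3*y**2 + 10*y - 16; no integer root y with |y| ≤ 4.
  x = 2: f_y(2, y) = -3*y**2 + 8*y - 22; no integer root y with |y| ≤ 4.
  x = 3: f_y(3, y) = -3*y**2 + 6*y - 32; no integer root y with |y| ≤ 4.
  x = 4: f_y(4, y) = -3*y**2 + 4*y - 46; no integer root y with |y| ≤ 4.
Only singular point on the grid: (-1, 2).
Classify: substitute x = -1 + u, y = 2 + v and expand: f = -2*u**2*v - u**2 - u*v**2 - v**3 + v**2.
No constant or linear terms (consistent with a singular point). Quadratic part: -u**2 + v**2. Cubic part: -2*u**2*v - u*v**2 - v**3.
The quadratic part v**2 - u**2 = (v − u)(v + u) splits into two distinct linear factors, so there are two distinct tangent lines y − 2 = ±(x − -1) — this is a node (ordinary double point).
Classification: node.


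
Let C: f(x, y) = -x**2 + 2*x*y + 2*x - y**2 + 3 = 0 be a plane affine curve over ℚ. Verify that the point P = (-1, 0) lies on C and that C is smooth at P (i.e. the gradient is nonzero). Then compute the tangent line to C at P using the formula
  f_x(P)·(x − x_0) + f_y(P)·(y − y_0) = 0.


Tangent line at P: 4*x - 2*y + 4 = 0.

Step 1: f(-1, 0) = 0, so P lies on C.
Step 2: partial derivatives
  f_x(x, y) = -2*x + 2*y + 2, f_y(x, y) = 2*x - 2*y.
  f_x(P) = 4, f_y(P) = -2 (gradient nonzero, so P is smooth).
Step 3: tangent line at P: 4·(x − -1) + -2·(y − 0) = 0.
Expanding: 4*x - 2*y + 4 = 0.


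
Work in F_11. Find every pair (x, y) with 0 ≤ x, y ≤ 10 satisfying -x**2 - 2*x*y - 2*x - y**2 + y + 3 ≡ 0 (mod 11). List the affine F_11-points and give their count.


Affine F_11-points: {(1, 0), (1, 10), (2, 4), (4, 6), (4, 9), (8, 0), (8, 7), (9, 7), (9, 9), (10, 4), (10, 10)}; count = 11.

For each of the 121 pairs (x, y) ∈ F_11², evaluate f(x, y) mod 11. Record the zeros.
  x = 0: [0↦3, 1↦3, 2↦1, 3↦8, 4↦2, 5↦5, 6↦6, 7↦5, 8↦2, 9↦8, 10↦1]  zeros at y ∈ ∅
  x = 1: [0↦0, 1↦9, 2↦5, 3↦10, 4↦2, 5↦3, 6↦2, 7↦10, 8↦5, 9↦9, 10↦0]  zeros at y ∈ {0, 10}
  x = 2: [0↦6, 1↦2, 2↦7, 3↦10, 4↦0, 5↦10, 6↦7, 7↦2, 8↦6, 9↦8, 10↦8]  zeros at y ∈ {4}
  x = 3: [0↦10, 1↦4, 2↦7, 3↦8, 4↦7, 5↦4, 6↦10, 7↦3, 8↦5, 9↦5, 10↦3]  zeros at y ∈ ∅
  x = 4: [0↦1, 1↦4, 2↦5, 3↦4, 4↦1, 5↦7, 6↦0, 7↦2, 8↦2, 9↦0, 10↦7]  zeros at y ∈ {6, 9}
  x = 5: [0↦1, 1↦2, 2↦1, 3↦9, 4↦4, 5↦8, 6↦10, 7↦10, 8↦8, 9↦4, 10↦9]  zeros at y ∈ ∅
  x = 6: [0↦10, 1↦9, 2↦6, 3↦1, 4↦5, 5↦7, 6↦7, 7↦5, 8↦1, 9↦6, 10↦9]  zeros at y ∈ ∅
  x = 7: [0↦6, 1↦3, 2↦9, 3↦2, 4↦4, 5↦4, 6↦2, 7↦9, 8↦3, 9↦6, 10↦7]  zeros at y ∈ ∅
  x = 8: [0↦0, 1↦6, 2↦10, 3↦1, 4↦1, 5↦10, 6↦6, 7↦0, 8↦3, 9↦4, 10↦3]  zeros at y ∈ {0, 7}
  x = 9: [0↦3, 1↦7, 2↦9, 3↦9, 4↦7, 5↦3, 6↦8, 7↦0, 8↦1, 9↦0, 10↦8]  zeros at y ∈ {7, 9}
  x = 10: [0↦4, 1↦6, 2↦6, 3↦4, 4↦0, 5↦5, 6↦8, 7↦9, 8↦8, 9↦5, 10↦0]  zeros at y ∈ {4, 10}
Collecting zeros: affine points = {(1, 0), (1, 10), (2, 4), (4, 6), (4, 9), (8, 0), (8, 7), (9, 7), (9, 9), (10, 4), (10, 10)}.
Total count |C(F_11)_aff| = 11.


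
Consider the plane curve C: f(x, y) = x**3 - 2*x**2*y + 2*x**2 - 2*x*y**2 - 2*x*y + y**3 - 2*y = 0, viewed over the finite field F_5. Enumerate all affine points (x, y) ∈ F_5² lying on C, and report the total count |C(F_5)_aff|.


Affine F_5-points: {(0, 0), (2, 2), (2, 3), (2, 4), (3, 0), (3, 3), (4, 3)}; count = 7.

For each of the 25 pairs (x, y) ∈ F_5², evaluate f(x, y) mod 5. Record the zeros.
  x = 0: [0↦0, 1↦4, 2↦4, 3↦1, 4↦1]  zeros at y ∈ {0}
  x = 1: [0↦3, 1↦1, 2↦1, 3↦4, 4↦1]  zeros at y ∈ ∅
  x = 2: [0↦1, 1↦4, 2↦0, 3↦0, 4↦0]  zeros at y ∈ {2, 3, 4}
  x = 3: [0↦0, 1↦4, 2↦2, 3↦0, 4↦4]  zeros at y ∈ {0, 3}
  x = 4: [0↦1, 1↦2, 2↦3, 3↦0, 4↦4]  zeros at y ∈ {3}
Collecting zeros: affine points = {(0, 0), (2, 2), (2, 3), (2, 4), (3, 0), (3, 3), (4, 3)}.
Total count |C(F_5)_aff| = 7.


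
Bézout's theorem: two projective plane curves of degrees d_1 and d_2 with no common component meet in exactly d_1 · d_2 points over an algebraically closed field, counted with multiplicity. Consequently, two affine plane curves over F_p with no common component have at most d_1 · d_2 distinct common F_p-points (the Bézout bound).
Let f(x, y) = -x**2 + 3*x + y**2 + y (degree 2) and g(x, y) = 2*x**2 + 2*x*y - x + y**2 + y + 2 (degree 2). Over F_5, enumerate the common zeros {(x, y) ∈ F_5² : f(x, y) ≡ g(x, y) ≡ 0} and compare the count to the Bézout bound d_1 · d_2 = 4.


Common zeros: ∅; count = 0; Bézout bound = 4.

deg(f) = 2, deg(g) = 2, so Bézout bound = 4.
Scan x ∈ F_5. For each x, list the y ∈ F_5 with f(x, y) ≡ 0 and those with g(x, y) ≡ 0 (mod 5); the common zeros in that column are the intersection.
  x = 0: f ≡ 0 at y ∈ {0, 4}; g ≡ 0 at y ∈ ∅; common: ∅.
  x = 1: f ≡ 0 at y ∈ ∅; g ≡ 0 at y ∈ ∅; common: ∅.
  x = 2: f ≡ 0 at y ∈ ∅; g ≡ 0 at y ∈ ∅; common: ∅.
  x = 3: f ≡ 0 at y ∈ {0, 4}; g ≡ 0 at y ∈ {1, 2}; common: ∅.
  x = 4: f ≡ 0 at y ∈ ∅; g ≡ 0 at y ∈ {0, 1}; common: ∅.
Collecting: common zeros = ∅, so the count is 0.
Comparison with the Bézout bound: 0 ≤ 4 = deg(f)·deg(g), as expected for curves with no common component (the affine F_5-count falls short of the bound because intersections may lie at infinity, over extension fields, or carry multiplicity).


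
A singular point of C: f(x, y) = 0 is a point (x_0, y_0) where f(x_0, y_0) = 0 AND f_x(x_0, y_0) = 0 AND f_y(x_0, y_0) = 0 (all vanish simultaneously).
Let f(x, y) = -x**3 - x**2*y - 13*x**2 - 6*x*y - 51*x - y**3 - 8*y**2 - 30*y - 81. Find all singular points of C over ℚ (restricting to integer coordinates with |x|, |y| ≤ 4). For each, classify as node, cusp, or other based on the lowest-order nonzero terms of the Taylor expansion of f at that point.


Singular points: {(-3, -3)}; classification: node.

Compute partial derivatives:
  f_x = -3*x**2 - 2*x*y - 26*x - 6*y - 51.
  f_y = -x**2 - 6*x - 3*y**2 - 16*y - 30.
Scan x_0 ∈ {−4, ..., 4}. For each x_0, f_y(x_0, y) is a polynomial in y; find its integer roots y ∈ {−4, ..., 4}, then test f_x and f at those candidates.
  x = -4: f_y(-4, y) = -3*y**2 - 16*y - 22; no integer root y with |y| ≤ 4.
  x = -3: f_y(-3, y) = -3*y**2 - 16*y - 21; vanishes at y ∈ {-3}. (-3, -3): f_x = 0, f = 0 — SINGULAR.
  x = -2: f_y(-2, y) = -3*y**2 - 16*y - 22; no integer root y with |y| ≤ 4.
  x = -1: f_y(-1, y) = -3*y**2 - 16*y - 25; no integer root y with |y| ≤ 4.
  x = 0: f_y(0, y) = -3*y**2 - 16*y - 30; no integer root y with |y| ≤ 4.
  x = 1: f_y(1, y) = -3*y**2 - 16*y - 37; no integer root y with |y| ≤ 4.
  x = 2: f_y(2, y) = -3*y**2 - 16*y - 46; no integer root y with |y| ≤ 4.
  x = 3: f_y(3, y) = -3*y**2 - 16*y - 57; no integer root y with |y| ≤ 4.
  x = 4: f_y(4, y) = -3*y**2 - 16*y - 70; no integer root y with |y| ≤ 4.
Only singular point on the grid: (-3, -3).
Classify: substitute x = -3 + u, y = -3 + v and expand: f = -u**3 - u**2*v - u**2 - v**3 + v**2.
No constant or linear terms (consistent with a singular point). Quadratic part: -u**2 + v**2. Cubic part: -u**3 - u**2*v - v**3.
The quadratic part v**2 - u**2 = (v − u)(v + u) splits into two distinct linear factors, so there are two distinct tangent lines y − -3 = ±(x − -3) — this is a node (ordinary double point).
Classification: node.


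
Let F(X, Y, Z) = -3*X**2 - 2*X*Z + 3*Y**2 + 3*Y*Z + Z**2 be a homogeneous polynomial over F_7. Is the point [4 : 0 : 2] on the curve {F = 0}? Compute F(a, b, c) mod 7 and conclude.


F(4,0,2) ≡ 3 (mod 7); P is NOT on the curve.

Evaluate F(4, 0, 2) term-by-term (mod 7).
  -3*X**2 ↦ -3·16·1·1 = -48
  -2*X*Z ↦ -2·4·1·2 = -16
  3*Y**2 ↦ 3·1·0·1 = 0
  3*Y*Z ↦ 3·1·0·2 = 0
  Z**2 ↦ 1·1·1·4 = 4
Sum: F(4, 0, 2) = (-48) + (-16) + (0) + (0) + (4) = -60.
Reducing mod 7: -60 ≡ 3 (mod 7).
Since F(a, b, c) ≡ 3 ≠ 0 (mod 7), P does NOT lie on the curve.


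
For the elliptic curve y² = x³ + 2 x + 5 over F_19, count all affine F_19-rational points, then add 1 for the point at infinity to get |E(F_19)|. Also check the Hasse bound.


Affine points = {(0, 9), (0, 10), (2, 6), (2, 13), (3, 0), (4, 1), (4, 18), (5, 8), (5, 11), (6, 9), (6, 10), (7, 1), (7, 18), (8, 1), (8, 18), (9, 7), (9, 12), (11, 3), (11, 16), (12, 3), (12, 16), (13, 9), (13, 10), (15, 3), (15, 16)}; affine count = 25; |E(F_19)| = 26.

Discriminant check: Δ ∝ 4a³ + 27b² = 4·2³ + 27·5² = 4·8 + 27·25 ≡ 4 (mod 19). Nonzero ⇒ E is nonsingular.
For each x ∈ F_19, compute rhs = x³ + 2·x + 5 mod 19, then count y ∈ F_19 with y² ≡ rhs.
  x = 0: rhs = 5, matching y values: 9, 10 (2 points).
  x = 1: rhs = 8, matching y values: none (0 points).
  x = 2: rhs = 17, matching y values: 6, 13 (2 points).
  x = 3: rhs = 0, matching y values: 0 (1 points).
  x = 4: rhs = 1, matching y values: 1, 18 (2 points).
  x = 5: rhs = 7, matching y values: 8, 11 (2 points).
  x = 6: rhs = 5, matching y values: 9, 10 (2 points).
  x = 7: rhs = 1, matching y values: 1, 18 (2 points).
  x = 8: rhs = 1, matching y values: 1, 18 (2 points).
  x = 9: rhs = 11, matching y values: 7, 12 (2 points).
  x = 10: rhs = 18, matching y values: none (0 points).
  x = 11: rhs = 9, matching y values: 3, 16 (2 points).
  x = 12: rhs = 9, matching y values: 3, 16 (2 points).
  x = 13: rhs = 5, matching y values: 9, 10 (2 points).
  x = 14: rhs = 3, matching y values: none (0 points).
  x = 15: rhs = 9, matching y values: 3, 16 (2 points).
  x = 16: rhs = 10, matching y values: none (0 points).
  x = 17: rhs = 12, matching y values: none (0 points).
  x = 18: rhs = 2, matching y values: none (0 points).
Total affine count: 25.
Full point count |E(F_19)| = 25 + 1 = 26.
Hasse bound: |26 − (19+1)| = |6| = 6 ≤ 2√19 ≈ 8.7178 ✓.


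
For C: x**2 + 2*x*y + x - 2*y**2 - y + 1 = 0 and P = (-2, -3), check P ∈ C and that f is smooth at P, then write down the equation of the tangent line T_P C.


Tangent line at P: -9*x + 7*y + 3 = 0.

Step 1: f(-2, -3) = 0, so P lies on C.
Step 2: partial derivatives
  f_x(x, y) = 2*x + 2*y + 1, f_y(x, y) = 2*x - 4*y - 1.
  f_x(P) = -9, f_y(P) = 7 (gradient nonzero, so P is smooth).
Step 3: tangent line at P: -9·(x − -2) + 7·(y − -3) = 0.
Expanding: -9*x + 7*y + 3 = 0.


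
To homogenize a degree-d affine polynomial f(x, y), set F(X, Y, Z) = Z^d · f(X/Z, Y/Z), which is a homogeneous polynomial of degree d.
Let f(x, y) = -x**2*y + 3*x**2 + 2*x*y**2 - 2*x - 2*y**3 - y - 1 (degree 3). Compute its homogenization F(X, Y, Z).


F(X, Y, Z) = -X**2*Y + 3*X**2*Z + 2*X*Y**2 - 2*X*Z**2 - 2*Y**3 - Y*Z**2 - Z**3

deg(f) = 3.
Substitute x = X/Z, y = Y/Z into f, then multiply by Z^3.
  monomial -1·x^2·y^1 ↦ -1·X^2·Y^1·Z^0.
  monomial 3·x^2·y^0 ↦ 3·X^2·Y^0·Z^1.
  monomial 2·x^1·y^2 ↦ 2·X^1·Y^2·Z^0.
  monomial -2·x^1·y^0 ↦ -2·X^1·Y^0·Z^2.
  monomial -2·x^0·y^3 ↦ -2·X^0·Y^3·Z^0.
  monomial -1·x^0·y^1 ↦ -1·X^0·Y^1·Z^2.
  monomial -1·x^0·y^0 ↦ -1·X^0·Y^0·Z^3.
Collecting: F(X, Y, Z) = -X**2*Y + 3*X**2*Z + 2*X*Y**2 - 2*X*Z**2 - 2*Y**3 - Y*Z**2 - Z**3.


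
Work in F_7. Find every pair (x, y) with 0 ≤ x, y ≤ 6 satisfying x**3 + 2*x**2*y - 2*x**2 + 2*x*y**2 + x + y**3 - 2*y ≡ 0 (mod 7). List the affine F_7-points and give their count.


Affine F_7-points: {(0, 0), (0, 3), (0, 4), (1, 0), (1, 5), (2, 4), (3, 1), (4, 5), (5, 2), (6, 4), (6, 6)}; count = 11.

For each of the 49 pairs (x, y) ∈ F_7², evaluate f(x, y) mod 7. Record the zeros.
  x = 0: [0↦0, 1↦6, 2↦4, 3↦0, 4↦0, 5↦3, 6↦1]  zeros at y ∈ {0, 3, 4}
  x = 1: [0↦0, 1↦3, 2↦2, 3↦3, 4↦5, 5↦0, 6↦1]  zeros at y ∈ {0, 5}
  x = 2: [0↦2, 1↦6, 2↦3, 3↦6, 4↦0, 5↦5, 6↦6]  zeros at y ∈ {4}
  x = 3: [0↦5, 1↦0, 2↦6, 3↦1, 4↦5, 5↦3, 6↦1]  zeros at y ∈ {1}
  x = 4: [0↦1, 1↦5, 2↦3, 3↦1, 4↦5, 5↦0, 6↦6]  zeros at y ∈ {5}
  x = 5: [0↦3, 1↦6, 2↦0, 3↦5, 4↦6, 5↦2, 6↦6]  zeros at y ∈ {2}
  x = 6: [0↦3, 1↦2, 2↦3, 3↦5, 4↦0, 5↦1, 6↦0]  zeros at y ∈ {4, 6}
Collecting zeros: affine points = {(0, 0), (0, 3), (0, 4), (1, 0), (1, 5), (2, 4), (3, 1), (4, 5), (5, 2), (6, 4), (6, 6)}.
Total count |C(F_7)_aff| = 11.


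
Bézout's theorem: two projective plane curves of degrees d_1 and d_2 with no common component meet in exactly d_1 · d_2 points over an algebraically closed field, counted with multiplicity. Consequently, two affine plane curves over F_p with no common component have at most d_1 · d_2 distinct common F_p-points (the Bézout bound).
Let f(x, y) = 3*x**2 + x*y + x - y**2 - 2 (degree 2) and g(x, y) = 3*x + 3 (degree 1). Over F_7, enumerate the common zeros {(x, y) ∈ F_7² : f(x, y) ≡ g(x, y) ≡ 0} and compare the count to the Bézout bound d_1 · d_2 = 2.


Common zeros: {(6, 0), (6, 6)}; count = 2; Bézout bound = 2.

deg(f) = 2, deg(g) = 1, so Bézout bound = 2.
Scan x ∈ F_7. For each x, list the y ∈ F_7 with f(x, y) ≡ 0 and those with g(x, y) ≡ 0 (mod 7); the common zeros in that column are the intersection.
  x = 0: f ≡ 0 at y ∈ ∅; g ≡ 0 at y ∈ ∅; common: ∅.
  x = 1: f ≡ 0 at y ∈ {2, 6}; g ≡ 0 at y ∈ ∅; common: ∅.
  x = 2: f ≡ 0 at y ∈ ∅; g ≡ 0 at y ∈ ∅; common: ∅.
  x = 3: f ≡ 0 at y ∈ {0, 3}; g ≡ 0 at y ∈ ∅; common: ∅.
  x = 4: f ≡ 0 at y ∈ ∅; g ≡ 0 at y ∈ ∅; common: ∅.
  x = 5: f ≡ 0 at y ∈ {2, 3}; g ≡ 0 at y ∈ ∅; common: ∅.
  x = 6: f ≡ 0 at y ∈ {0, 6}; g ≡ 0 at y ∈ {0, 1, 2, 3, 4, 5, 6}; common: {0, 6}.
Collecting: common zeros = {(6, 0), (6, 6)}, so the count is 2.
Comparison with the Bézout bound: 2 ≤ 2 = deg(f)·deg(g), as expected for curves with no common component (the bound is attained).


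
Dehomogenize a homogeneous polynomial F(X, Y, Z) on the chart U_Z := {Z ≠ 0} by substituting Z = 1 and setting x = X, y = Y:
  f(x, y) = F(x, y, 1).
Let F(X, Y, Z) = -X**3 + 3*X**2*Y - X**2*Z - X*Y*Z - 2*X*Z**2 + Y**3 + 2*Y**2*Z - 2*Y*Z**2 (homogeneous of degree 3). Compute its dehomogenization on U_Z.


f(x, y) = -x**3 + 3*x**2*y - x**2 - x*y - 2*x + y**3 + 2*y**2 - 2*y

On U_Z we set Z = 1. Each monomial c·X^i·Y^j·Z^k in F becomes c·x^i·y^j·1^k = c·x^i·y^j.
Substituting Z = 1: F(X, Y, 1) = -x**3 + 3*x**2*y - x**2 - x*y - 2*x + y**3 + 2*y**2 - 2*y.
Note: deg(f) ≤ deg(F) = 3; strict inequality happens when F is divisible by Z (lost terms).


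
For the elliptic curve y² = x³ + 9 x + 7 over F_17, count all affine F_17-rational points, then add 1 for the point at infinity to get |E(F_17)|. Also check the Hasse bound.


Affine points = {(1, 0), (2, 4), (2, 13), (8, 8), (8, 9), (9, 1), (9, 16), (10, 3), (10, 14), (11, 3), (11, 14), (13, 3), (13, 14), (14, 2), (14, 15), (15, 7), (15, 10)}; affine count = 17; |E(F_17)| = 18.

Discriminant check: Δ ∝ 4a³ + 27b² = 4·9³ + 27·7² = 4·729 + 27·49 ≡ 6 (mod 17). Nonzero ⇒ E is nonsingular.
For each x ∈ F_17, compute rhs = x³ + 9·x + 7 mod 17, then count y ∈ F_17 with y² ≡ rhs.
  x = 0: rhs = 7, matching y values: none (0 points).
  x = 1: rhs = 0, matching y values: 0 (1 points).
  x = 2: rhs = 16, matching y values: 4, 13 (2 points).
  x = 3: rhs = 10, matching y values: none (0 points).
  x = 4: rhs = 5, matching y values: none (0 points).
  x = 5: rhs = 7, matching y values: none (0 points).
  x = 6: rhs = 5, matching y values: none (0 points).
  x = 7: rhs = 5, matching y values: none (0 points).
  x = 8: rhs = 13, matching y values: 8, 9 (2 points).
  x = 9: rhs = 1, matching y values: 1, 16 (2 points).
  x = 10: rhs = 9, matching y values: 3, 14 (2 points).
  x = 11: rhs = 9, matching y values: 3, 14 (2 points).
  x = 12: rhs = 7, matching y values: none (0 points).
  x = 13: rhs = 9, matching y values: 3, 14 (2 points).
  x = 14: rhs = 4, matching y values: 2, 15 (2 points).
  x = 15: rhs = 15, matching y values: 7, 10 (2 points).
  x = 16: rhs = 14, matching y values: none (0 points).
Total affine count: 17.
Full point count |E(F_17)| = 17 + 1 = 18.
Hasse bound: |18 − (17+1)| = |0| = 0 ≤ 2√17 ≈ 8.2462 ✓.


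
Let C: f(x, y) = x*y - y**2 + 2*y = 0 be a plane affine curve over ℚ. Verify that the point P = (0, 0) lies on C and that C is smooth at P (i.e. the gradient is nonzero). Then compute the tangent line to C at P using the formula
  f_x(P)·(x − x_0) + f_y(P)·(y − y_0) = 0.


Tangent line at P: 2*y = 0.

Step 1: f(0, 0) = 0, so P lies on C.
Step 2: partial derivatives
  f_x(x, y) = y, f_y(x, y) = x - 2*y + 2.
  f_x(P) = 0, f_y(P) = 2 (gradient nonzero, so P is smooth).
Step 3: tangent line at P: 0·(x − 0) + 2·(y − 0) = 0.
Expanding: 2*y = 0.


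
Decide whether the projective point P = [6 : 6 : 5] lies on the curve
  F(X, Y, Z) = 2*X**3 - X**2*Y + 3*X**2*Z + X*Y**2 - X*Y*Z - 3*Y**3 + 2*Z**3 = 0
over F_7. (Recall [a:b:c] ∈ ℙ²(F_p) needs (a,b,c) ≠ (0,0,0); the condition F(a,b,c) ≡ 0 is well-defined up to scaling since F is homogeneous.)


F(6,6,5) ≡ 2 (mod 7); P is NOT on the curve.

Evaluate F(6, 6, 5) term-by-term (mod 7).
  2*X**3 ↦ 2·216·1·1 = 432
  -X**2*Y ↦ -1·36·6·1 = -216
  3*X**2*Z ↦ 3·36·1·5 = 540
  X*Y**2 ↦ 1·6·36·1 = 216
  -X*Y*Z ↦ -1·6·6·5 = -180
  -3*Y**3 ↦ -3·1·216·1 = -648
  2*Z**3 ↦ 2·1·1·125 = 250
Sum: F(6, 6, 5) = (432) + (-216) + (540) + (216) + (-180) + (-648) + (250) = 394.
Reducing mod 7: 394 ≡ 2 (mod 7).
Since F(a, b, c) ≡ 2 ≠ 0 (mod 7), P does NOT lie on the curve.


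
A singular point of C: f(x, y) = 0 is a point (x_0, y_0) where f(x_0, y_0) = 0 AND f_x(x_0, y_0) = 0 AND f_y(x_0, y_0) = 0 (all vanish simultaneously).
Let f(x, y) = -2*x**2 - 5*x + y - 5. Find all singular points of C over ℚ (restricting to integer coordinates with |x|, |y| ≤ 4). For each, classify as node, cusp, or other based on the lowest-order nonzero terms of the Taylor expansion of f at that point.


No singular points in the scanned grid; C is smooth there.

Compute partial derivatives:
  f_x = -4*x - 5.
  f_y = 1.
f_y = 1 is a nonzero constant, so f_y never vanishes: no point (x, y) can satisfy f = f_x = f_y = 0. In particular no (x, y) ∈ {−4, ..., 4}² is singular; the curve is smooth.


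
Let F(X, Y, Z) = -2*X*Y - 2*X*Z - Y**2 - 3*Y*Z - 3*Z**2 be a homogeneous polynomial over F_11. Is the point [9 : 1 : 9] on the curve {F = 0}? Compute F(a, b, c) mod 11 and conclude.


F(9,1,9) ≡ 0 (mod 11); P is on the curve.

Evaluate F(9, 1, 9) term-by-term (mod 11).
  -2*X*Y ↦ -2·9·1·1 = -18
  -2*X*Z ↦ -2·9·1·9 = -162
  -Y**2 ↦ -1·1·1·1 = -1
  -3*Y*Z ↦ -3·1·1·9 = -27
  -3*Z**2 ↦ -3·1·1·81 = -243
Sum: F(9, 1, 9) = (-18) + (-162) + (-1) + (-27) + (-243) = -451.
Reducing mod 11: -451 ≡ 0 (mod 11).
Since F(a, b, c) ≡ 0 (mod 11), P lies on the curve.


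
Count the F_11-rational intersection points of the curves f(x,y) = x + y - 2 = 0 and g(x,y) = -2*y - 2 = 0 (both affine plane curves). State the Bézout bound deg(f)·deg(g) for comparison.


Common zeros: {(3, 10)}; count = 1; Bézout bound = 1.

deg(f) = 1, deg(g) = 1, so Bézout bound = 1.
Scan x ∈ F_11. For each x, list the y ∈ F_11 with f(x, y) ≡ 0 and those with g(x, y) ≡ 0 (mod 11); the common zeros in that column are the intersection.
  x = 0: f ≡ 0 at y ∈ {2}; g ≡ 0 at y ∈ {10}; common: ∅.
  x = 1: f ≡ 0 at y ∈ {1}; g ≡ 0 at y ∈ {10}; common: ∅.
  x = 2: f ≡ 0 at y ∈ {0}; g ≡ 0 at y ∈ {10}; common: ∅.
  x = 3: f ≡ 0 at y ∈ {10}; g ≡ 0 at y ∈ {10}; common: {10}.
  x = 4: f ≡ 0 at y ∈ {9}; g ≡ 0 at y ∈ {10}; common: ∅.
  x = 5: f ≡ 0 at y ∈ {8}; g ≡ 0 at y ∈ {10}; common: ∅.
  x = 6: f ≡ 0 at y ∈ {7}; g ≡ 0 at y ∈ {10}; common: ∅.
  x = 7: f ≡ 0 at y ∈ {6}; g ≡ 0 at y ∈ {10}; common: ∅.
  x = 8: f ≡ 0 at y ∈ {5}; g ≡ 0 at y ∈ {10}; common: ∅.
  x = 9: f ≡ 0 at y ∈ {4}; g ≡ 0 at y ∈ {10}; common: ∅.
  x = 10: f ≡ 0 at y ∈ {3}; g ≡ 0 at y ∈ {10}; common: ∅.
Collecting: common zeros = {(3, 10)}, so the count is 1.
Comparison with the Bézout bound: 1 ≤ 1 = deg(f)·deg(g), as expected for curves with no common component (the bound is attained).


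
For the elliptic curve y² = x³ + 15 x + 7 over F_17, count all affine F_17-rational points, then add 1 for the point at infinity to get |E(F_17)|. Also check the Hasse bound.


Affine points = {(7, 8), (7, 9), (9, 2), (9, 15), (10, 1), (10, 16), (13, 6), (13, 11), (16, 5), (16, 12)}; affine count = 10; |E(F_17)| = 11.

Discriminant check: Δ ∝ 4a³ + 27b² = 4·15³ + 27·7² = 4·3375 + 27·49 ≡ 16 (mod 17). Nonzero ⇒ E is nonsingular.
For each x ∈ F_17, compute rhs = x³ + 15·x + 7 mod 17, then count y ∈ F_17 with y² ≡ rhs.
  x = 0: rhs = 7, matching y values: none (0 points).
  x = 1: rhs = 6, matching y values: none (0 points).
  x = 2: rhs = 11, matching y values: none (0 points).
  x = 3: rhs = 11, matching y values: none (0 points).
  x = 4: rhs = 12, matching y values: none (0 points).
  x = 5: rhs = 3, matching y values: none (0 points).
  x = 6: rhs = 7, matching y values: none (0 points).
  x = 7: rhs = 13, matching y values: 8, 9 (2 points).
  x = 8: rhs = 10, matching y values: none (0 points).
  x = 9: rhs = 4, matching y values: 2, 15 (2 points).
  x = 10: rhs = 1, matching y values: 1, 16 (2 points).
  x = 11: rhs = 7, matching y values: none (0 points).
  x = 12: rhs = 11, matching y values: none (0 points).
  x = 13: rhs = 2, matching y values: 6, 11 (2 points).
  x = 14: rhs = 3, matching y values: none (0 points).
  x = 15: rhs = 3, matching y values: none (0 points).
  x = 16: rhs = 8, matching y values: 5, 12 (2 points).
Total affine count: 10.
Full point count |E(F_17)| = 10 + 1 = 11.
Hasse bound: |11 − (17+1)| = |-7| = 7 ≤ 2√17 ≈ 8.2462 ✓.


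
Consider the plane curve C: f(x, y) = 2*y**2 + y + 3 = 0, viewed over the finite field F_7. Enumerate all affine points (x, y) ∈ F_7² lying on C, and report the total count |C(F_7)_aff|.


Affine F_7-points: ∅; count = 0.

For each of the 49 pairs (x, y) ∈ F_7², evaluate f(x, y) mod 7. Record the zeros.
  x = 0: [0↦3, 1↦6, 2↦6, 3↦3, 4↦4, 5↦2, 6↦4]  zeros at y ∈ ∅
  x = 1: [0↦3, 1↦6, 2↦6, 3↦3, 4↦4, 5↦2, 6↦4]  zeros at y ∈ ∅
  x = 2: [0↦3, 1↦6, 2↦6, 3↦3, 4↦4, 5↦2, 6↦4]  zeros at y ∈ ∅
  x = 3: [0↦3, 1↦6, 2↦6, 3↦3, 4↦4, 5↦2, 6↦4]  zeros at y ∈ ∅
  x = 4: [0↦3, 1↦6, 2↦6, 3↦3, 4↦4, 5↦2, 6↦4]  zeros at y ∈ ∅
  x = 5: [0↦3, 1↦6, 2↦6, 3↦3, 4↦4, 5↦2, 6↦4]  zeros at y ∈ ∅
  x = 6: [0↦3, 1↦6, 2↦6, 3↦3, 4↦4, 5↦2, 6↦4]  zeros at y ∈ ∅
Collecting zeros: affine points = ∅.
Total count |C(F_7)_aff| = 0.


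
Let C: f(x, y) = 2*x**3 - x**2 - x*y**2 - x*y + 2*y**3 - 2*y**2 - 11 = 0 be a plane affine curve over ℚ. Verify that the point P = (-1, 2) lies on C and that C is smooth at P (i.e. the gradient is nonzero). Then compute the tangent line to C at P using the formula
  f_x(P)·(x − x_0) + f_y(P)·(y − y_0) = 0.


Tangent line at P: 2*x + 21*y - 40 = 0.

Step 1: f(-1, 2) = 0, so P lies on C.
Step 2: partial derivatives
  f_x(x, y) = 6*x**2 - 2*x - y**2 - y, f_y(x, y) = -2*x*y - x + 6*y**2 - 4*y.
  f_x(P) = 2, f_y(P) = 21 (gradient nonzero, so P is smooth).
Step 3: tangent line at P: 2·(x − -1) + 21·(y − 2) = 0.
Expanding: 2*x + 21*y - 40 = 0.


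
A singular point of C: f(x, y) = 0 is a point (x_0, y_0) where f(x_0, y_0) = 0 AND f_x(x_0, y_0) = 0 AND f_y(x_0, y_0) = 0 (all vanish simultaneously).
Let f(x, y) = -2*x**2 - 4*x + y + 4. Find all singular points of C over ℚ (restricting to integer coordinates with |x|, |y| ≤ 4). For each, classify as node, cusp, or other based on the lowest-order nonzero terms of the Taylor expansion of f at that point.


No singular points in the scanned grid; C is smooth there.

Compute partial derivatives:
  f_x = -4*x - 4.
  f_y = 1.
f_y = 1 is a nonzero constant, so f_y never vanishes: no point (x, y) can satisfy f = f_x = f_y = 0. In particular no (x, y) ∈ {−4, ..., 4}² is singular; the curve is smooth.


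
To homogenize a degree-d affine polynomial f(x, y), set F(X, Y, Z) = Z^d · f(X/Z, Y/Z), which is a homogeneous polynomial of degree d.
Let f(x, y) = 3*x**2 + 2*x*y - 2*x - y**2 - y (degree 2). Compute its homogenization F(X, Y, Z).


F(X, Y, Z) = 3*X**2 + 2*X*Y - 2*X*Z - Y**2 - Y*Z

deg(f) = 2.
Substitute x = X/Z, y = Y/Z into f, then multiply by Z^2.
  monomial 3·x^2·y^0 ↦ 3·X^2·Y^0·Z^0.
  monomial 2·x^1·y^1 ↦ 2·X^1·Y^1·Z^0.
  monomial -2·x^1·y^0 ↦ -2·X^1·Y^0·Z^1.
  monomial -1·x^0·y^2 ↦ -1·X^0·Y^2·Z^0.
  monomial -1·x^0·y^1 ↦ -1·X^0·Y^1·Z^1.
Collecting: F(X, Y, Z) = 3*X**2 + 2*X*Y - 2*X*Z - Y**2 - Y*Z.


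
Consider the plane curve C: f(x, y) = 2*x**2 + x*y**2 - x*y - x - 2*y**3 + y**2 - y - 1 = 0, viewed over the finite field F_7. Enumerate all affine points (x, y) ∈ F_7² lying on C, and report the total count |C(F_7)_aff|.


Affine F_7-points: {(0, 3), (0, 5), (1, 0), (1, 3), (1, 5), (3, 0), (4, 2), (5, 1), (6, 1), (6, 2), (6, 4)}; count = 11.

For each of the 49 pairs (x, y) ∈ F_7², evaluate f(x, y) mod 7. Record the zeros.
  x = 0: [0↦6, 1↦4, 2↦6, 3↦0, 4↦2, 5↦0, 6↦3]  zeros at y ∈ {3, 5}
  x = 1: [0↦0, 1↦5, 2↦2, 3↦0, 4↦1, 5↦0, 6↦6]  zeros at y ∈ {0, 3, 5}
  x = 2: [0↦5, 1↦3, 2↦2, 3↦4, 4↦4, 5↦4, 6↦6]  zeros at y ∈ ∅
  x = 3: [0↦0, 1↦5, 2↦6, 3↦5, 4↦4, 5↦5, 6↦3]  zeros at y ∈ {0}
  x = 4: [0↦6, 1↦4, 2↦0, 3↦3, 4↦1, 5↦3, 6↦4]  zeros at y ∈ {2}
  x = 5: [0↦2, 1↦0, 2↦5, 3↦5, 4↦2, 5↦5, 6↦2]  zeros at y ∈ {1}
  x = 6: [0↦2, 1↦0, 2↦0, 3↦4, 4↦0, 5↦4, 6↦4]  zeros at y ∈ {1, 2, 4}
Collecting zeros: affine points = {(0, 3), (0, 5), (1, 0), (1, 3), (1, 5), (3, 0), (4, 2), (5, 1), (6, 1), (6, 2), (6, 4)}.
Total count |C(F_7)_aff| = 11.


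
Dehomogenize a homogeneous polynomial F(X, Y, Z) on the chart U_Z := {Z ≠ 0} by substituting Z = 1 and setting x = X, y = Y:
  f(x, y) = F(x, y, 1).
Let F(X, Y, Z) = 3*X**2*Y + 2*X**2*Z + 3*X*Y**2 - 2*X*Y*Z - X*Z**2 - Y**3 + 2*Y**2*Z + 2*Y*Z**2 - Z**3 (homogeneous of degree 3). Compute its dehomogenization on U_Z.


f(x, y) = 3*x**2*y + 2*x**2 + 3*x*y**2 - 2*x*y - x - y**3 + 2*y**2 + 2*y - 1

On U_Z we set Z = 1. Each monomial c·X^i·Y^j·Z^k in F becomes c·x^i·y^j·1^k = c·x^i·y^j.
Substituting Z = 1: F(X, Y, 1) = 3*x**2*y + 2*x**2 + 3*x*y**2 - 2*x*y - x - y**3 + 2*y**2 + 2*y - 1.
Note: deg(f) ≤ deg(F) = 3; strict inequality happens when F is divisible by Z (lost terms).


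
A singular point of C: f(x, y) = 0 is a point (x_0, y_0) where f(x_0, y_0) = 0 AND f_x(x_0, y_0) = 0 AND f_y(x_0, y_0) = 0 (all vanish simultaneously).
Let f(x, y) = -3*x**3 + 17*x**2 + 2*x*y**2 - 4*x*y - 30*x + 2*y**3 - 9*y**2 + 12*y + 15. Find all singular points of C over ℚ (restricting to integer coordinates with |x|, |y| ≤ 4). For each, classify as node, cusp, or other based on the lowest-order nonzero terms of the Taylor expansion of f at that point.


Singular points: {(2, 1)}; classification: node.

Compute partial derivatives:
  f_x = -9*x**2 + 34*x + 2*y**2 - 4*y - 30.
  f_y = 4*x*y - 4*x + 6*y**2 - 18*y + 12.
Scan x_0 ∈ {−4, ..., 4}. For each x_0, f_y(x_0, y) is a polynomial in y; find its integer roots y ∈ {−4, ..., 4}, then test f_x and f at those candidates.
  x = -4: f_y(-4, y) = 6*y**2 - 34*y + 28; vanishes at y ∈ {1}. (-4, 1): f_x = -312 ≠ 0.
  x = -3: f_y(-3, y) = 6*y**2 - 30*y + 24; vanishes at y ∈ {1, 4}. (-3, 1): f_x = -215 ≠ 0; (-3, 4): f_x = -197 ≠ 0.
  x = -2: f_y(-2, y) = 6*y**2 - 26*y + 20; vanishes at y ∈ {1}. (-2, 1): f_x = -136 ≠ 0.
  x = -1: f_y(-1, y) = 6*y**2 - 22*y + 16; vanishes at y ∈ {1}. (-1, 1): f_x = -75 ≠ 0.
  x = 0: f_y(0, y) = 6*y**2 - 18*y + 12; vanishes at y ∈ {1, 2}. (0, 1): f_x = -32 ≠ 0; (0, 2): f_x = -30 ≠ 0.
  x = 1: f_y(1, y) = 6*y**2 - 14*y + 8; vanishes at y ∈ {1}. (1, 1): f_x = -7 ≠ 0.
  x = 2: f_y(2, y) = 6*y**2 - 10*y + 4; vanishes at y ∈ {1}. (2, 1): f_x = 0, f = 0 — SINGULAR.
  x = 3: f_y(3, y) = 6*y**2 - 6*y; vanishes at y ∈ {0, 1}. (3, 0): f_x = -9 ≠ 0; (3, 1): f_x = -11 ≠ 0.
  x = 4: f_y(4, y) = 6*y**2 - 2*y - 4; vanishes at y ∈ {1}. (4, 1): f_x = -40 ≠ 0.
Only singular point on the grid: (2, 1).
Classify: substitute x = 2 + u, y = 1 + v and expand: f = -3*u**3 - u**2 + 2*u*v**2 + 2*v**3 + v**2.
No constant or linear terms (consistent with a singular point). Quadratic part: -u**2 + v**2. Cubic part: -3*u**3 + 2*u*v**2 + 2*v**3.
The quadratic part v**2 - u**2 = (v − u)(v + u) splits into two distinct linear factors, so there are two distinct tangent lines y − 1 = ±(x − 2) — this is a node (ordinary double point).
Classification: node.


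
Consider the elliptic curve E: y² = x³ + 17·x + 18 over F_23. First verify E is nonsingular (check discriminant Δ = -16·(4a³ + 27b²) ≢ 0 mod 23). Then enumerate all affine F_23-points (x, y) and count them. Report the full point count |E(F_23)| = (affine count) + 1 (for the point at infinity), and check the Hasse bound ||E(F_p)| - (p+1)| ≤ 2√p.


Affine points = {(0, 8), (0, 15), (1, 6), (1, 17), (3, 2), (3, 21), (4, 9), (4, 14), (9, 7), (9, 16), (11, 8), (11, 15), (12, 8), (12, 15), (16, 4), (16, 19), (19, 1), (19, 22), (20, 3), (20, 20), (22, 0)}; affine count = 21; |E(F_23)| = 22.

Discriminant check: Δ ∝ 4a³ + 27b² = 4·17³ + 27·18² = 4·4913 + 27·324 ≡ 18 (mod 23). Nonzero ⇒ E is nonsingular.
For each x ∈ F_23, compute rhs = x³ + 17·x + 18 mod 23, then count y ∈ F_23 with y² ≡ rhs.
  x = 0: rhs = 18, matching y values: 8, 15 (2 points).
  x = 1: rhs = 13, matching y values: 6, 17 (2 points).
  x = 2: rhs = 14, matching y values: none (0 points).
  x = 3: rhs = 4, matching y values: 2, 21 (2 points).
  x = 4: rhs = 12, matching y values: 9, 14 (2 points).
  x = 5: rhs = 21, matching y values: none (0 points).
  x = 6: rhs = 14, matching y values: none (0 points).
  x = 7: rhs = 20, matching y values: none (0 points).
  x = 8: rhs = 22, matching y values: none (0 points).
  x = 9: rhs = 3, matching y values: 7, 16 (2 points).
  x = 10: rhs = 15, matching y values: none (0 points).
  x = 11: rhs = 18, matching y values: 8, 15 (2 points).
  x = 12: rhs = 18, matching y values: 8, 15 (2 points).
  x = 13: rhs = 21, matching y values: none (0 points).
  x = 14: rhs = 10, matching y values: none (0 points).
  x = 15: rhs = 14, matching y values: none (0 points).
  x = 16: rhs = 16, matching y values: 4, 19 (2 points).
  x = 17: rhs = 22, matching y values: none (0 points).
  x = 18: rhs = 15, matching y values: none (0 points).
  x = 19: rhs = 1, matching y values: 1, 22 (2 points).
  x = 20: rhs = 9, matching y values: 3, 20 (2 points).
  x = 21: rhs = 22, matching y values: none (0 points).
  x = 22: rhs = 0, matching y values: 0 (1 points).
Total affine count: 21.
Full point count |E(F_23)| = 21 + 1 = 22.
Hasse bound: |22 − (23+1)| = |-2| = 2 ≤ 2√23 ≈ 9.5917 ✓.


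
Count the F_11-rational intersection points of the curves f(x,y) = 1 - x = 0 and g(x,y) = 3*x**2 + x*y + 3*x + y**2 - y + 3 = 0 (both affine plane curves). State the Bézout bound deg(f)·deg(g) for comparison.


Common zeros: ∅; count = 0; Bézout bound = 2.

deg(f) = 1, deg(g) = 2, so Bézout bound = 2.
Scan x ∈ F_11. For each x, list the y ∈ F_11 with f(x, y) ≡ 0 and those with g(x, y) ≡ 0 (mod 11); the common zeros in that column are the intersection.
  x = 0: f ≡ 0 at y ∈ ∅; g ≡ 0 at y ∈ {6}; common: ∅.
  x = 1: f ≡ 0 at y ∈ {0, 1, 2, 3, 4, 5, 6, 7, 8, 9, 10}; g ≡ 0 at y ∈ ∅; common: ∅.
  x = 2: f ≡ 0 at y ∈ ∅; g ≡ 0 at y ∈ {3, 7}; common: ∅.
  x = 3: f ≡ 0 at y ∈ ∅; g ≡ 0 at y ∈ ∅; common: ∅.
  x = 4: f ≡ 0 at y ∈ ∅; g ≡ 0 at y ∈ ∅; common: ∅.
  x = 5: f ≡ 0 at y ∈ ∅; g ≡ 0 at y ∈ ∅; common: ∅.
  x = 6: f ≡ 0 at y ∈ ∅; g ≡ 0 at y ∈ {2, 4}; common: ∅.
  x = 7: f ≡ 0 at y ∈ ∅; g ≡ 0 at y ∈ {2, 3}; common: ∅.
  x = 8: f ≡ 0 at y ∈ ∅; g ≡ 0 at y ∈ {6, 9}; common: ∅.
  x = 9: f ≡ 0 at y ∈ ∅; g ≡ 0 at y ∈ ∅; common: ∅.
  x = 10: f ≡ 0 at y ∈ ∅; g ≡ 0 at y ∈ {4, 9}; common: ∅.
Collecting: common zeros = ∅, so the count is 0.
Comparison with the Bézout bound: 0 ≤ 2 = deg(f)·deg(g), as expected for curves with no common component (the affine F_11-count falls short of the bound because intersections may lie at infinity, over extension fields, or carry multiplicity).


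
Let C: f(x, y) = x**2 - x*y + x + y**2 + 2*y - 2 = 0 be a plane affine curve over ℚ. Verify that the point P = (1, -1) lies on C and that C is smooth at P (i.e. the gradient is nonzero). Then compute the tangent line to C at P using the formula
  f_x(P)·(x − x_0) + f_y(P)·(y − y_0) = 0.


Tangent line at P: 4*x - y - 5 = 0.

Step 1: f(1, -1) = 0, so P lies on C.
Step 2: partial derivatives
  f_x(x, y) = 2*x - y + 1, f_y(x, y) = -x + 2*y + 2.
  f_x(P) = 4, f_y(P) = -1 (gradient nonzero, so P is smooth).
Step 3: tangent line at P: 4·(x − 1) + -1·(y − -1) = 0.
Expanding: 4*x - y - 5 = 0.


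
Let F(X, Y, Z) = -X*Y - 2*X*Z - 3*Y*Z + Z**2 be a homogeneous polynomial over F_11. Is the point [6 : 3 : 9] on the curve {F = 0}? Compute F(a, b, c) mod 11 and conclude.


F(6,3,9) ≡ 6 (mod 11); P is NOT on the curve.

Evaluate F(6, 3, 9) term-by-term (mod 11).
  -X*Y ↦ -1·6·3·1 = -18
  -2*X*Z ↦ -2·6·1·9 = -108
  -3*Y*Z ↦ -3·1·3·9 = -81
  Z**2 ↦ 1·1·1·81 = 81
Sum: F(6, 3, 9) = (-18) + (-108) + (-81) + (81) = -126.
Reducing mod 11: -126 ≡ 6 (mod 11).
Since F(a, b, c) ≡ 6 ≠ 0 (mod 11), P does NOT lie on the curve.


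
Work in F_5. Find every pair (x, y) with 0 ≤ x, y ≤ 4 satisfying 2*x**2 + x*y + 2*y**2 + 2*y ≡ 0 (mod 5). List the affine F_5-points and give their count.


Affine F_5-points: {(0, 0), (0, 4), (3, 1), (3, 4), (4, 1)}; count = 5.

For each of the 25 pairs (x, y) ∈ F_5², evaluate f(x, y) mod 5. Record the zeros.
  x = 0: [0↦0, 1↦4, 2↦2, 3↦4, 4↦0]  zeros at y ∈ {0, 4}
  x = 1: [0↦2, 1↦2, 2↦1, 3↦4, 4↦1]  zeros at y ∈ ∅
  x = 2: [0↦3, 1↦4, 2↦4, 3↦3, 4↦1]  zeros at y ∈ ∅
  x = 3: [0↦3, 1↦0, 2↦1, 3↦1, 4↦0]  zeros at y ∈ {1, 4}
  x = 4: [0↦2, 1↦0, 2↦2, 3↦3, 4↦3]  zeros at y ∈ {1}
Collecting zeros: affine points = {(0, 0), (0, 4), (3, 1), (3, 4), (4, 1)}.
Total count |C(F_5)_aff| = 5.


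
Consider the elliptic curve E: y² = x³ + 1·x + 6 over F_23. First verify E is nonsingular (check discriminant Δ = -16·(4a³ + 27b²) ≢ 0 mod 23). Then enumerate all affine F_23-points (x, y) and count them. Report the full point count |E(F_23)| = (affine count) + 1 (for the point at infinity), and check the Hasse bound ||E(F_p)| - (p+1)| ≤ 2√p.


Affine points = {(0, 11), (0, 12), (1, 10), (1, 13), (2, 4), (2, 19), (3, 6), (3, 17), (9, 10), (9, 13), (10, 2), (10, 21), (13, 10), (13, 13), (14, 2), (14, 21), (16, 1), (16, 22), (22, 2), (22, 21)}; affine count = 20; |E(F_23)| = 21.

Discriminant check: Δ ∝ 4a³ + 27b² = 4·1³ + 27·6² = 4·1 + 27·36 ≡ 10 (mod 23). Nonzero ⇒ E is nonsingular.
For each x ∈ F_23, compute rhs = x³ + 1·x + 6 mod 23, then count y ∈ F_23 with y² ≡ rhs.
  x = 0: rhs = 6, matching y values: 11, 12 (2 points).
  x = 1: rhs = 8, matching y values: 10, 13 (2 points).
  x = 2: rhs = 16, matching y values: 4, 19 (2 points).
  x = 3: rhs = 13, matching y values: 6, 17 (2 points).
  x = 4: rhs = 5, matching y values: none (0 points).
  x = 5: rhs = 21, matching y values: none (0 points).
  x = 6: rhs = 21, matching y values: none (0 points).
  x = 7: rhs = 11, matching y values: none (0 points).
  x = 8: rhs = 20, matching y values: none (0 points).
  x = 9: rhs = 8, matching y values: 10, 13 (2 points).
  x = 10: rhs = 4, matching y values: 2, 21 (2 points).
  x = 11: rhs = 14, matching y values: none (0 points).
  x = 12: rhs = 21, matching y values: none (0 points).
  x = 13: rhs = 8, matching y values: 10, 13 (2 points).
  x = 14: rhs = 4, matching y values: 2, 21 (2 points).
  x = 15: rhs = 15, matching y values: none (0 points).
  x = 16: rhs = 1, matching y values: 1, 22 (2 points).
  x = 17: rhs = 14, matching y values: none (0 points).
  x = 18: rhs = 14, matching y values: none (0 points).
  x = 19: rhs = 7, matching y values: none (0 points).
  x = 20: rhs = 22, matching y values: none (0 points).
  x = 21: rhs = 19, matching y values: none (0 points).
  x = 22: rhs = 4, matching y values: 2, 21 (2 points).
Total affine count: 20.
Full point count |E(F_23)| = 20 + 1 = 21.
Hasse bound: |21 − (23+1)| = |-3| = 3 ≤ 2√23 ≈ 9.5917 ✓.
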